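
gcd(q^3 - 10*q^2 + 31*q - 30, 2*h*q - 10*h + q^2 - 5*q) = q - 5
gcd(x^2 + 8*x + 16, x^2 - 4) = 1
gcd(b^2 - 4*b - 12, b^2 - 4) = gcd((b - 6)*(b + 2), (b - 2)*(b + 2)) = b + 2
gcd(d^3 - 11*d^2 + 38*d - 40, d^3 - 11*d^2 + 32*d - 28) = d - 2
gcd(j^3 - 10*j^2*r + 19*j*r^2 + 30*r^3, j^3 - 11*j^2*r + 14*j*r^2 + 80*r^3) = -j + 5*r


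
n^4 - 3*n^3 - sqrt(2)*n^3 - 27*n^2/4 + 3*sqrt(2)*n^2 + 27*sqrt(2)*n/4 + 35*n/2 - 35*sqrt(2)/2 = (n - 7/2)*(n - 2)*(n + 5/2)*(n - sqrt(2))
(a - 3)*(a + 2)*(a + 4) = a^3 + 3*a^2 - 10*a - 24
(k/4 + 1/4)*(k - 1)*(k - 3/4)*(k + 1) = k^4/4 + k^3/16 - 7*k^2/16 - k/16 + 3/16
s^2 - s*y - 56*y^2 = (s - 8*y)*(s + 7*y)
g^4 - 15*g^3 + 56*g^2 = g^2*(g - 8)*(g - 7)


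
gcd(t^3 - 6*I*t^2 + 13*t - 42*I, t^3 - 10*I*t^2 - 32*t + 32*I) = t - 2*I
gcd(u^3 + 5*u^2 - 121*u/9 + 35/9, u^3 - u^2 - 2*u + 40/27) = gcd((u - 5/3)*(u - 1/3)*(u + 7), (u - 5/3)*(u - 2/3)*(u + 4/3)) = u - 5/3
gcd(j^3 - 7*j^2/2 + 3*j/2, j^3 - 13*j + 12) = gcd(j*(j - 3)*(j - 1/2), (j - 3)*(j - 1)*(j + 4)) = j - 3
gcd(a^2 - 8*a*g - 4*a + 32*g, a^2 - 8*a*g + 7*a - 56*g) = a - 8*g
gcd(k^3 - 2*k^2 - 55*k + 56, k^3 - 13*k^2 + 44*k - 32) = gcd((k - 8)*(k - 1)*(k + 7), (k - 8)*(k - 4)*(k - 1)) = k^2 - 9*k + 8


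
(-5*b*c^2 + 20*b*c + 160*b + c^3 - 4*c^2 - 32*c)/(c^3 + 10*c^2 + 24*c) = (-5*b*c + 40*b + c^2 - 8*c)/(c*(c + 6))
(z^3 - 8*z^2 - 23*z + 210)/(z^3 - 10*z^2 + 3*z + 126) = (z + 5)/(z + 3)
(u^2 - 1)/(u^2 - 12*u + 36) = (u^2 - 1)/(u^2 - 12*u + 36)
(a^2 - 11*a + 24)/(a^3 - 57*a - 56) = (a - 3)/(a^2 + 8*a + 7)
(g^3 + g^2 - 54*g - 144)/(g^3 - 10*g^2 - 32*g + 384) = (g + 3)/(g - 8)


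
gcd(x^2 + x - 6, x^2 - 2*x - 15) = x + 3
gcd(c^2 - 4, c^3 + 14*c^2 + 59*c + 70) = c + 2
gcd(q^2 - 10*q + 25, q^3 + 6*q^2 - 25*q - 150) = q - 5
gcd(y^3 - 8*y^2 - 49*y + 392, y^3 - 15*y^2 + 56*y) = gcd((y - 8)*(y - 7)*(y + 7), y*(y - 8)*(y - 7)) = y^2 - 15*y + 56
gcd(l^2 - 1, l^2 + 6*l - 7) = l - 1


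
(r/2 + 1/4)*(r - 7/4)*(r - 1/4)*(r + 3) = r^4/2 + 3*r^3/4 - 81*r^2/32 - 47*r/64 + 21/64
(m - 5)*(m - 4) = m^2 - 9*m + 20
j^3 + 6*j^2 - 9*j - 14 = (j - 2)*(j + 1)*(j + 7)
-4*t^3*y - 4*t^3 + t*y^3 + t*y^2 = (-2*t + y)*(2*t + y)*(t*y + t)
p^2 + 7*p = p*(p + 7)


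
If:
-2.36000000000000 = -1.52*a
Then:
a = 1.55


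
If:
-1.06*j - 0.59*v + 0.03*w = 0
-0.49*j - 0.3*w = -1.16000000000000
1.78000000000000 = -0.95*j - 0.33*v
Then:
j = -5.60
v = 10.71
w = 13.01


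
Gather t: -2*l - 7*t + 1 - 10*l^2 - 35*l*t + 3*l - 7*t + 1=-10*l^2 + l + t*(-35*l - 14) + 2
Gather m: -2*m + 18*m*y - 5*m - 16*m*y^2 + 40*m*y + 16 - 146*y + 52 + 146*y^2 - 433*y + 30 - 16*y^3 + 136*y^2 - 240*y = m*(-16*y^2 + 58*y - 7) - 16*y^3 + 282*y^2 - 819*y + 98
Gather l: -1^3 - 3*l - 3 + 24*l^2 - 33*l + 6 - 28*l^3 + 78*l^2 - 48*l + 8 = -28*l^3 + 102*l^2 - 84*l + 10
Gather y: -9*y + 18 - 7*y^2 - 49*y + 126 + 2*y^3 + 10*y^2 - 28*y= 2*y^3 + 3*y^2 - 86*y + 144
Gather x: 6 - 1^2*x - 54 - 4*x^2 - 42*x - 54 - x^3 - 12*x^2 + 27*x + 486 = -x^3 - 16*x^2 - 16*x + 384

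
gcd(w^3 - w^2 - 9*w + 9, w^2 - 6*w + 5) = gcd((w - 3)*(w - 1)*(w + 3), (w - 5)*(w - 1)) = w - 1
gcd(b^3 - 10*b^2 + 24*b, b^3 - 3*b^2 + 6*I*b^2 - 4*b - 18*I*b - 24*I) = b - 4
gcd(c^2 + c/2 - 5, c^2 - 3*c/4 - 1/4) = 1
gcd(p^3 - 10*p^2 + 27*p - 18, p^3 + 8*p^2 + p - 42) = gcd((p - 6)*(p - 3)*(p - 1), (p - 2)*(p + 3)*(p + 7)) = 1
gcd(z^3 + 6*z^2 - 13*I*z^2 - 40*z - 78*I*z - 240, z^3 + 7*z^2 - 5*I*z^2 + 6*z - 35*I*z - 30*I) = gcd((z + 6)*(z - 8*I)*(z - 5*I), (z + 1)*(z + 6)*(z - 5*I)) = z^2 + z*(6 - 5*I) - 30*I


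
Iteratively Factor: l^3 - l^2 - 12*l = (l - 4)*(l^2 + 3*l) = l*(l - 4)*(l + 3)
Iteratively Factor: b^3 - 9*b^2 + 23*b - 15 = (b - 1)*(b^2 - 8*b + 15) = (b - 3)*(b - 1)*(b - 5)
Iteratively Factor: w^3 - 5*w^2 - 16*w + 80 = (w + 4)*(w^2 - 9*w + 20) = (w - 5)*(w + 4)*(w - 4)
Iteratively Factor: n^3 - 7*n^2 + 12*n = (n - 4)*(n^2 - 3*n) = (n - 4)*(n - 3)*(n)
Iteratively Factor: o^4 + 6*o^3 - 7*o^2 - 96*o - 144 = (o + 4)*(o^3 + 2*o^2 - 15*o - 36) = (o + 3)*(o + 4)*(o^2 - o - 12) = (o + 3)^2*(o + 4)*(o - 4)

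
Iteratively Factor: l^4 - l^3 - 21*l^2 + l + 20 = (l - 5)*(l^3 + 4*l^2 - l - 4) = (l - 5)*(l + 1)*(l^2 + 3*l - 4) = (l - 5)*(l - 1)*(l + 1)*(l + 4)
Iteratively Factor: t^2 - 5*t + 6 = (t - 3)*(t - 2)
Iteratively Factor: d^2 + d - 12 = (d + 4)*(d - 3)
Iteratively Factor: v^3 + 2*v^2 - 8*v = (v + 4)*(v^2 - 2*v) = (v - 2)*(v + 4)*(v)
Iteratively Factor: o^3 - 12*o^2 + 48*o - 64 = (o - 4)*(o^2 - 8*o + 16) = (o - 4)^2*(o - 4)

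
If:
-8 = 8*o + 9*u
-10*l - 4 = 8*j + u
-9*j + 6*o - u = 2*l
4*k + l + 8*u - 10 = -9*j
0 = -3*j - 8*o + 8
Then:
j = 296/357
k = 460/119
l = -326/357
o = 82/119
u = -536/357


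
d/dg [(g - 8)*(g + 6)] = 2*g - 2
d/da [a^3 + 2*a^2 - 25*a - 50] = 3*a^2 + 4*a - 25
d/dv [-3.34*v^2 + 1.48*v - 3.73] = 1.48 - 6.68*v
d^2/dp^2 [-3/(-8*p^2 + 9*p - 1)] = 6*(-64*p^2 + 72*p + (16*p - 9)^2 - 8)/(8*p^2 - 9*p + 1)^3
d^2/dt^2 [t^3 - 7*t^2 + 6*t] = 6*t - 14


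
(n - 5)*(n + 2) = n^2 - 3*n - 10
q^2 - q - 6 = (q - 3)*(q + 2)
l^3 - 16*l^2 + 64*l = l*(l - 8)^2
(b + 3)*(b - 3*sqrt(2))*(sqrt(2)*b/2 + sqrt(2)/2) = sqrt(2)*b^3/2 - 3*b^2 + 2*sqrt(2)*b^2 - 12*b + 3*sqrt(2)*b/2 - 9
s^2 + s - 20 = (s - 4)*(s + 5)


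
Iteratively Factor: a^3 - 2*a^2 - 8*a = (a + 2)*(a^2 - 4*a) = (a - 4)*(a + 2)*(a)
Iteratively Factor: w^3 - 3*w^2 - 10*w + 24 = (w + 3)*(w^2 - 6*w + 8) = (w - 2)*(w + 3)*(w - 4)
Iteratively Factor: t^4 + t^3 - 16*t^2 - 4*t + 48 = (t - 2)*(t^3 + 3*t^2 - 10*t - 24) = (t - 2)*(t + 2)*(t^2 + t - 12) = (t - 3)*(t - 2)*(t + 2)*(t + 4)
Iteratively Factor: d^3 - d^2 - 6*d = (d + 2)*(d^2 - 3*d) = (d - 3)*(d + 2)*(d)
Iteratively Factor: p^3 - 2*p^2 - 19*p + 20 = (p + 4)*(p^2 - 6*p + 5) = (p - 5)*(p + 4)*(p - 1)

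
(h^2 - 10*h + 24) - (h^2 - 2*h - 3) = 27 - 8*h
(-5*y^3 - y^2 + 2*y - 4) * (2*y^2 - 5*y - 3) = -10*y^5 + 23*y^4 + 24*y^3 - 15*y^2 + 14*y + 12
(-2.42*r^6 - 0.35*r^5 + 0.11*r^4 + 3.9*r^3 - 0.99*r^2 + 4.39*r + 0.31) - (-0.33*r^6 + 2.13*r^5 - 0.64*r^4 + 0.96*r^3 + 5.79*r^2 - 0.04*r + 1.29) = -2.09*r^6 - 2.48*r^5 + 0.75*r^4 + 2.94*r^3 - 6.78*r^2 + 4.43*r - 0.98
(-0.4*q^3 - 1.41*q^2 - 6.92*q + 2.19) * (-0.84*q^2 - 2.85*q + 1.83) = 0.336*q^5 + 2.3244*q^4 + 9.0993*q^3 + 15.3021*q^2 - 18.9051*q + 4.0077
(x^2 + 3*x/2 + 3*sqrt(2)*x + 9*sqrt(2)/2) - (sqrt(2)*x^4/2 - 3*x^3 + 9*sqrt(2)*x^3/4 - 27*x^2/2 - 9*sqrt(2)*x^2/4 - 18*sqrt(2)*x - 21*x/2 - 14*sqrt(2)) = -sqrt(2)*x^4/2 - 9*sqrt(2)*x^3/4 + 3*x^3 + 9*sqrt(2)*x^2/4 + 29*x^2/2 + 12*x + 21*sqrt(2)*x + 37*sqrt(2)/2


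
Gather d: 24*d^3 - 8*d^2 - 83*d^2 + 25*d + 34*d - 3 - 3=24*d^3 - 91*d^2 + 59*d - 6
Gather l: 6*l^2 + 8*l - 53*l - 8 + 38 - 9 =6*l^2 - 45*l + 21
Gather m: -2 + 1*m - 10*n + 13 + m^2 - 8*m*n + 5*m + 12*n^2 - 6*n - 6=m^2 + m*(6 - 8*n) + 12*n^2 - 16*n + 5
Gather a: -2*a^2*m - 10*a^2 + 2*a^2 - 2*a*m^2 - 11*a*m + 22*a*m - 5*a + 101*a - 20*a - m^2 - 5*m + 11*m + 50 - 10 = a^2*(-2*m - 8) + a*(-2*m^2 + 11*m + 76) - m^2 + 6*m + 40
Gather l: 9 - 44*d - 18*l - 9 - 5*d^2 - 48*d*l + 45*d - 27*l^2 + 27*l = -5*d^2 + d - 27*l^2 + l*(9 - 48*d)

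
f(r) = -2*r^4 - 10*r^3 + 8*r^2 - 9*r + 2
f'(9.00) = -8127.00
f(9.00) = -19843.00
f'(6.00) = -2721.00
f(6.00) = -4516.00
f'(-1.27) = -61.32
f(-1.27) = 41.61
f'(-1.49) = -72.98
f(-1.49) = 56.39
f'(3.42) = -625.19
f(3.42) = -608.84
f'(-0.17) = -12.55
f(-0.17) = 3.81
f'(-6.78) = 996.79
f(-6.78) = -678.76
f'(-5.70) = 406.64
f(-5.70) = 53.95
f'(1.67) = -103.21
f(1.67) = -52.85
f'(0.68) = -14.51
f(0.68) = -3.99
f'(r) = -8*r^3 - 30*r^2 + 16*r - 9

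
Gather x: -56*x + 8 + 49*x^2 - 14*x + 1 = 49*x^2 - 70*x + 9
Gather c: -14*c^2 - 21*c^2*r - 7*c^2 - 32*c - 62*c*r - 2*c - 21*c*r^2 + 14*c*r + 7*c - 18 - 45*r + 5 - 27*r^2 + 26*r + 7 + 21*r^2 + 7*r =c^2*(-21*r - 21) + c*(-21*r^2 - 48*r - 27) - 6*r^2 - 12*r - 6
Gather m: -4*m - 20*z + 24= -4*m - 20*z + 24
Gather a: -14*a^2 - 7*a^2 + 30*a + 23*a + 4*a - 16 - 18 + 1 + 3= -21*a^2 + 57*a - 30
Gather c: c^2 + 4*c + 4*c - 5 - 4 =c^2 + 8*c - 9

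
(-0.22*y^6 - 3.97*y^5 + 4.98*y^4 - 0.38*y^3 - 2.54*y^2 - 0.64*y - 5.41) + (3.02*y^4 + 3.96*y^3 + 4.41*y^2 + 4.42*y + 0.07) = -0.22*y^6 - 3.97*y^5 + 8.0*y^4 + 3.58*y^3 + 1.87*y^2 + 3.78*y - 5.34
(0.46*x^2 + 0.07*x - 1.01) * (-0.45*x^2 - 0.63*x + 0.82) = -0.207*x^4 - 0.3213*x^3 + 0.7876*x^2 + 0.6937*x - 0.8282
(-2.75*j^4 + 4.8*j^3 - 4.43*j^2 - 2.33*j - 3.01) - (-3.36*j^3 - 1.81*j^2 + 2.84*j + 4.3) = -2.75*j^4 + 8.16*j^3 - 2.62*j^2 - 5.17*j - 7.31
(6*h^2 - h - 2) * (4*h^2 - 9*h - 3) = 24*h^4 - 58*h^3 - 17*h^2 + 21*h + 6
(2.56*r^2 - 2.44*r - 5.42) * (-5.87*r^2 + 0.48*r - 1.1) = -15.0272*r^4 + 15.5516*r^3 + 27.8282*r^2 + 0.0824000000000003*r + 5.962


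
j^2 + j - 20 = (j - 4)*(j + 5)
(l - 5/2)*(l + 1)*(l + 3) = l^3 + 3*l^2/2 - 7*l - 15/2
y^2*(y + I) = y^3 + I*y^2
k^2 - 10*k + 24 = (k - 6)*(k - 4)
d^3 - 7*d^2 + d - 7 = (d - 7)*(d - I)*(d + I)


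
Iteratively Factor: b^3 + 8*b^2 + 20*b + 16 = (b + 2)*(b^2 + 6*b + 8) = (b + 2)^2*(b + 4)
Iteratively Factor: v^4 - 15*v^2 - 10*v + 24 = (v + 2)*(v^3 - 2*v^2 - 11*v + 12) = (v + 2)*(v + 3)*(v^2 - 5*v + 4) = (v - 4)*(v + 2)*(v + 3)*(v - 1)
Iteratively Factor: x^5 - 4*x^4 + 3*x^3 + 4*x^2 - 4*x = (x - 2)*(x^4 - 2*x^3 - x^2 + 2*x) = (x - 2)^2*(x^3 - x) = (x - 2)^2*(x - 1)*(x^2 + x) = x*(x - 2)^2*(x - 1)*(x + 1)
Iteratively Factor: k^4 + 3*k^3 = (k)*(k^3 + 3*k^2) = k^2*(k^2 + 3*k) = k^2*(k + 3)*(k)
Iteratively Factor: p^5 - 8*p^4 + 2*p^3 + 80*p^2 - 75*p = (p - 5)*(p^4 - 3*p^3 - 13*p^2 + 15*p) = (p - 5)*(p + 3)*(p^3 - 6*p^2 + 5*p) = (p - 5)*(p - 1)*(p + 3)*(p^2 - 5*p) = (p - 5)^2*(p - 1)*(p + 3)*(p)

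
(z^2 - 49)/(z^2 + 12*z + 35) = (z - 7)/(z + 5)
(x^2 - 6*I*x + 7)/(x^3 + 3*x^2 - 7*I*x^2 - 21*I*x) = (x + I)/(x*(x + 3))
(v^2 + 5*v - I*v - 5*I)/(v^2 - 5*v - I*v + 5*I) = (v + 5)/(v - 5)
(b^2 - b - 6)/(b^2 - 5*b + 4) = (b^2 - b - 6)/(b^2 - 5*b + 4)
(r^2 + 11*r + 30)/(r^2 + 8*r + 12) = (r + 5)/(r + 2)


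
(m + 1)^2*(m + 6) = m^3 + 8*m^2 + 13*m + 6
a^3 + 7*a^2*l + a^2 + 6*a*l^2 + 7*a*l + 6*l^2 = (a + 1)*(a + l)*(a + 6*l)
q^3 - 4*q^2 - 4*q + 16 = (q - 4)*(q - 2)*(q + 2)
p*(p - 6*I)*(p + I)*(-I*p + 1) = -I*p^4 - 4*p^3 - 11*I*p^2 + 6*p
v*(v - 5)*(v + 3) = v^3 - 2*v^2 - 15*v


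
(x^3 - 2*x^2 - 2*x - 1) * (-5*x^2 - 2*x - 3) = -5*x^5 + 8*x^4 + 11*x^3 + 15*x^2 + 8*x + 3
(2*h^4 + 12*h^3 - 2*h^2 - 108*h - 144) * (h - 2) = 2*h^5 + 8*h^4 - 26*h^3 - 104*h^2 + 72*h + 288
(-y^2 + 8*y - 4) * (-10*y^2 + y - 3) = 10*y^4 - 81*y^3 + 51*y^2 - 28*y + 12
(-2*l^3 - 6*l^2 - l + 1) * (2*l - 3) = -4*l^4 - 6*l^3 + 16*l^2 + 5*l - 3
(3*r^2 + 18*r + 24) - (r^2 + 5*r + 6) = 2*r^2 + 13*r + 18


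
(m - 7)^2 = m^2 - 14*m + 49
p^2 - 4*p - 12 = (p - 6)*(p + 2)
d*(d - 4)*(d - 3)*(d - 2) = d^4 - 9*d^3 + 26*d^2 - 24*d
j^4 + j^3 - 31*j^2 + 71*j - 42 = (j - 3)*(j - 2)*(j - 1)*(j + 7)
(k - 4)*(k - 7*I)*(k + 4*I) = k^3 - 4*k^2 - 3*I*k^2 + 28*k + 12*I*k - 112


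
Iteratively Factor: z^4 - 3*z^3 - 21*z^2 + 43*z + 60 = (z + 4)*(z^3 - 7*z^2 + 7*z + 15) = (z - 3)*(z + 4)*(z^2 - 4*z - 5) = (z - 5)*(z - 3)*(z + 4)*(z + 1)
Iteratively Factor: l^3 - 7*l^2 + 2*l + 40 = (l - 5)*(l^2 - 2*l - 8) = (l - 5)*(l - 4)*(l + 2)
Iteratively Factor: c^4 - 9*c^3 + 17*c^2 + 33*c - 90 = (c + 2)*(c^3 - 11*c^2 + 39*c - 45) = (c - 3)*(c + 2)*(c^2 - 8*c + 15) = (c - 5)*(c - 3)*(c + 2)*(c - 3)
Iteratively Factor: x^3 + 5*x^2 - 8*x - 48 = (x + 4)*(x^2 + x - 12) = (x - 3)*(x + 4)*(x + 4)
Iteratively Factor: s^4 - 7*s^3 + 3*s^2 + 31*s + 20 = (s + 1)*(s^3 - 8*s^2 + 11*s + 20) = (s + 1)^2*(s^2 - 9*s + 20) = (s - 4)*(s + 1)^2*(s - 5)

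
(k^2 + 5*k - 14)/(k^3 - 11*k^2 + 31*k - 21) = (k^2 + 5*k - 14)/(k^3 - 11*k^2 + 31*k - 21)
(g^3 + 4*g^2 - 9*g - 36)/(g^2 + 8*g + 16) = (g^2 - 9)/(g + 4)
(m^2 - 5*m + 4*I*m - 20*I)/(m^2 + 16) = (m - 5)/(m - 4*I)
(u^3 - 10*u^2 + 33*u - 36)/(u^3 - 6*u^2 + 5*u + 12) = (u - 3)/(u + 1)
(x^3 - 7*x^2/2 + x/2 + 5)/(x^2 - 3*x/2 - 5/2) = x - 2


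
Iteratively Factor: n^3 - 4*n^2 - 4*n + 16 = (n - 4)*(n^2 - 4) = (n - 4)*(n + 2)*(n - 2)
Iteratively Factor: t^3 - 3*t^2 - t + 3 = (t - 3)*(t^2 - 1) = (t - 3)*(t + 1)*(t - 1)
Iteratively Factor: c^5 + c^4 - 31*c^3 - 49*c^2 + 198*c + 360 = (c - 3)*(c^4 + 4*c^3 - 19*c^2 - 106*c - 120) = (c - 5)*(c - 3)*(c^3 + 9*c^2 + 26*c + 24) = (c - 5)*(c - 3)*(c + 4)*(c^2 + 5*c + 6) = (c - 5)*(c - 3)*(c + 2)*(c + 4)*(c + 3)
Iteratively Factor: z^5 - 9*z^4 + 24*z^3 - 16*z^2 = (z)*(z^4 - 9*z^3 + 24*z^2 - 16*z) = z^2*(z^3 - 9*z^2 + 24*z - 16) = z^2*(z - 1)*(z^2 - 8*z + 16) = z^2*(z - 4)*(z - 1)*(z - 4)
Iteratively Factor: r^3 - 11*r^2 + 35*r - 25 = (r - 1)*(r^2 - 10*r + 25) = (r - 5)*(r - 1)*(r - 5)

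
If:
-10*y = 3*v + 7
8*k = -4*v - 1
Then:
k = 5*y/3 + 25/24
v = -10*y/3 - 7/3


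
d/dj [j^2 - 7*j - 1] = 2*j - 7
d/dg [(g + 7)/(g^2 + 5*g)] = (g*(g + 5) - (g + 7)*(2*g + 5))/(g^2*(g + 5)^2)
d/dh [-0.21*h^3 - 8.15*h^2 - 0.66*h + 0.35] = -0.63*h^2 - 16.3*h - 0.66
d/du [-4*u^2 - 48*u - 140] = -8*u - 48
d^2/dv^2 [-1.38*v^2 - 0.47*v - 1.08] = -2.76000000000000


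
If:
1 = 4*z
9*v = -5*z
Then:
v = -5/36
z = 1/4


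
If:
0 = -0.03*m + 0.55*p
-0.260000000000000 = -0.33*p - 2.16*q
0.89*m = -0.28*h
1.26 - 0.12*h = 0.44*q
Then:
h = 9.96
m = -3.13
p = -0.17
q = 0.15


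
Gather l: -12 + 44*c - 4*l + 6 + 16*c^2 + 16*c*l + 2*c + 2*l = 16*c^2 + 46*c + l*(16*c - 2) - 6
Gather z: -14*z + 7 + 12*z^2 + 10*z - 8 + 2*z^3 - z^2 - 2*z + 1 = 2*z^3 + 11*z^2 - 6*z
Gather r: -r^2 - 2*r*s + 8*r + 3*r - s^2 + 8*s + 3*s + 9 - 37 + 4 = -r^2 + r*(11 - 2*s) - s^2 + 11*s - 24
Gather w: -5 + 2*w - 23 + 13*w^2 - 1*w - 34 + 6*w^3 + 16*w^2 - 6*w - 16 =6*w^3 + 29*w^2 - 5*w - 78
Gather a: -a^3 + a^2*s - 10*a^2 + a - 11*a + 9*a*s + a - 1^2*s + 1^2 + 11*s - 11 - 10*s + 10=-a^3 + a^2*(s - 10) + a*(9*s - 9)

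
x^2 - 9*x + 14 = (x - 7)*(x - 2)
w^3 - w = w*(w - 1)*(w + 1)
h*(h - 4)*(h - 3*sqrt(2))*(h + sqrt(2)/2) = h^4 - 4*h^3 - 5*sqrt(2)*h^3/2 - 3*h^2 + 10*sqrt(2)*h^2 + 12*h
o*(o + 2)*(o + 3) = o^3 + 5*o^2 + 6*o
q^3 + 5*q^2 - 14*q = q*(q - 2)*(q + 7)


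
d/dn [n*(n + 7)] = 2*n + 7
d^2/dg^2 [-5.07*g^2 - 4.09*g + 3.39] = -10.1400000000000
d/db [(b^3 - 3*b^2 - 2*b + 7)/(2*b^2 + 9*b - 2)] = (2*b^4 + 18*b^3 - 29*b^2 - 16*b - 59)/(4*b^4 + 36*b^3 + 73*b^2 - 36*b + 4)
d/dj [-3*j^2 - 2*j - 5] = -6*j - 2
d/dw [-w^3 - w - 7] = -3*w^2 - 1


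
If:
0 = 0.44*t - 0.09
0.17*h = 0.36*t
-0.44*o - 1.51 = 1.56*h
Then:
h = 0.43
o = -4.97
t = 0.20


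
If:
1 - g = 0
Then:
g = 1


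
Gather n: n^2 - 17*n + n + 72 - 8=n^2 - 16*n + 64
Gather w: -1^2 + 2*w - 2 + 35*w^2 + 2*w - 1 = 35*w^2 + 4*w - 4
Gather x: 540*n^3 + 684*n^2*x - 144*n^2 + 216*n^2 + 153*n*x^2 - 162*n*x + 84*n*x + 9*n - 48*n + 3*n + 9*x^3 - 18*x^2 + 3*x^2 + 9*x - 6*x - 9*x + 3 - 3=540*n^3 + 72*n^2 - 36*n + 9*x^3 + x^2*(153*n - 15) + x*(684*n^2 - 78*n - 6)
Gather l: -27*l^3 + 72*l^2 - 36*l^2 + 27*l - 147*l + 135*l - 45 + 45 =-27*l^3 + 36*l^2 + 15*l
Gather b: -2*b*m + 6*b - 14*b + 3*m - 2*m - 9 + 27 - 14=b*(-2*m - 8) + m + 4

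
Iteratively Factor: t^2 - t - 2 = (t - 2)*(t + 1)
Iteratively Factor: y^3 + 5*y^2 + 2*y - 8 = (y + 2)*(y^2 + 3*y - 4) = (y - 1)*(y + 2)*(y + 4)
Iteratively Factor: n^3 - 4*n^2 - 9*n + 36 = (n + 3)*(n^2 - 7*n + 12) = (n - 4)*(n + 3)*(n - 3)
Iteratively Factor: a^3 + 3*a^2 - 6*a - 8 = (a - 2)*(a^2 + 5*a + 4) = (a - 2)*(a + 4)*(a + 1)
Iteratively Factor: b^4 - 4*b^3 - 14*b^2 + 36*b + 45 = (b - 3)*(b^3 - b^2 - 17*b - 15) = (b - 3)*(b + 3)*(b^2 - 4*b - 5) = (b - 5)*(b - 3)*(b + 3)*(b + 1)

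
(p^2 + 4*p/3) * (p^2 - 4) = p^4 + 4*p^3/3 - 4*p^2 - 16*p/3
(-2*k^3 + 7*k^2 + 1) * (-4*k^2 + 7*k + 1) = 8*k^5 - 42*k^4 + 47*k^3 + 3*k^2 + 7*k + 1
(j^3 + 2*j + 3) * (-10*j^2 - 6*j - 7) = -10*j^5 - 6*j^4 - 27*j^3 - 42*j^2 - 32*j - 21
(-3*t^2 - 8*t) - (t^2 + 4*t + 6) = -4*t^2 - 12*t - 6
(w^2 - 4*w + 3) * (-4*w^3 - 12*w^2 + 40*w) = -4*w^5 + 4*w^4 + 76*w^3 - 196*w^2 + 120*w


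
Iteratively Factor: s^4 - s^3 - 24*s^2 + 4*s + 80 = (s + 4)*(s^3 - 5*s^2 - 4*s + 20) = (s - 2)*(s + 4)*(s^2 - 3*s - 10) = (s - 5)*(s - 2)*(s + 4)*(s + 2)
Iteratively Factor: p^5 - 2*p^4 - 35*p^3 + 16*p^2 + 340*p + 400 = (p + 2)*(p^4 - 4*p^3 - 27*p^2 + 70*p + 200) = (p - 5)*(p + 2)*(p^3 + p^2 - 22*p - 40) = (p - 5)*(p + 2)^2*(p^2 - p - 20) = (p - 5)^2*(p + 2)^2*(p + 4)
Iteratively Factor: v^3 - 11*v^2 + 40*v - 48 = (v - 4)*(v^2 - 7*v + 12) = (v - 4)^2*(v - 3)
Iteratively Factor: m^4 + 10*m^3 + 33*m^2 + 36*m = (m + 4)*(m^3 + 6*m^2 + 9*m) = m*(m + 4)*(m^2 + 6*m + 9) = m*(m + 3)*(m + 4)*(m + 3)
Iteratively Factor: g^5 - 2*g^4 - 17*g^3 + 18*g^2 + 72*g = (g + 3)*(g^4 - 5*g^3 - 2*g^2 + 24*g) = (g - 4)*(g + 3)*(g^3 - g^2 - 6*g) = (g - 4)*(g - 3)*(g + 3)*(g^2 + 2*g) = g*(g - 4)*(g - 3)*(g + 3)*(g + 2)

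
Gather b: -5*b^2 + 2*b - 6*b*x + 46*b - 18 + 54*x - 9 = -5*b^2 + b*(48 - 6*x) + 54*x - 27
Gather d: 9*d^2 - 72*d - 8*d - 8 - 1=9*d^2 - 80*d - 9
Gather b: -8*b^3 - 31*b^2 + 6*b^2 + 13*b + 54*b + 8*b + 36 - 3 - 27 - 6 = -8*b^3 - 25*b^2 + 75*b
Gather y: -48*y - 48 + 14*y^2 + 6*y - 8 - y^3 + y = -y^3 + 14*y^2 - 41*y - 56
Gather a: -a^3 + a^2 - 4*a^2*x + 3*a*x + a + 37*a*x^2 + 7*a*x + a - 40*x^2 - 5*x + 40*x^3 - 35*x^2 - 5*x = -a^3 + a^2*(1 - 4*x) + a*(37*x^2 + 10*x + 2) + 40*x^3 - 75*x^2 - 10*x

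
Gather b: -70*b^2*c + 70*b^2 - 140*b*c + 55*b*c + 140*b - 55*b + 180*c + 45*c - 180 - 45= b^2*(70 - 70*c) + b*(85 - 85*c) + 225*c - 225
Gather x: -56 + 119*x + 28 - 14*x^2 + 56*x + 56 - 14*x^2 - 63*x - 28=-28*x^2 + 112*x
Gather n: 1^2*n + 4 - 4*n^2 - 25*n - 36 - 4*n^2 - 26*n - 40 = -8*n^2 - 50*n - 72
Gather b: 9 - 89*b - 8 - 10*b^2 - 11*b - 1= -10*b^2 - 100*b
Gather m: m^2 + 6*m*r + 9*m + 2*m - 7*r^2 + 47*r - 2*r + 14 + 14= m^2 + m*(6*r + 11) - 7*r^2 + 45*r + 28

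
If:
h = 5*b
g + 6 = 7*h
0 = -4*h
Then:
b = 0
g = -6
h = 0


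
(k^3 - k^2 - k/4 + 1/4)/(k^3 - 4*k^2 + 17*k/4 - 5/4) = (2*k + 1)/(2*k - 5)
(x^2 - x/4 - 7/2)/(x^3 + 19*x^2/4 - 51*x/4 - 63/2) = (x - 2)/(x^2 + 3*x - 18)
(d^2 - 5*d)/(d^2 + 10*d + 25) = d*(d - 5)/(d^2 + 10*d + 25)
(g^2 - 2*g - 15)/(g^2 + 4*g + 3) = (g - 5)/(g + 1)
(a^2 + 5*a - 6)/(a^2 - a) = (a + 6)/a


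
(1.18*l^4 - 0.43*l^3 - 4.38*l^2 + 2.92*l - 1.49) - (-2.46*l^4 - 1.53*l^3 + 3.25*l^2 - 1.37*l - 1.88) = 3.64*l^4 + 1.1*l^3 - 7.63*l^2 + 4.29*l + 0.39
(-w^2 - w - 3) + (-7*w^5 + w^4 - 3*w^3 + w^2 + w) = -7*w^5 + w^4 - 3*w^3 - 3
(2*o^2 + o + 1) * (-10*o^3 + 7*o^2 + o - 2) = -20*o^5 + 4*o^4 - o^3 + 4*o^2 - o - 2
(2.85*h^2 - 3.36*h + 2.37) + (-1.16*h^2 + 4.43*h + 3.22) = 1.69*h^2 + 1.07*h + 5.59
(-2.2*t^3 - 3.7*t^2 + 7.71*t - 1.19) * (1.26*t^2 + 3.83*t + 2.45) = -2.772*t^5 - 13.088*t^4 - 9.8464*t^3 + 18.9649*t^2 + 14.3318*t - 2.9155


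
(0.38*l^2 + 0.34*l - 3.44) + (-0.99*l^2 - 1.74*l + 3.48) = -0.61*l^2 - 1.4*l + 0.04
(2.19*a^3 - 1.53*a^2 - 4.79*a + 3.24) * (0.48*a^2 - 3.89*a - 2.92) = 1.0512*a^5 - 9.2535*a^4 - 2.7423*a^3 + 24.6559*a^2 + 1.3832*a - 9.4608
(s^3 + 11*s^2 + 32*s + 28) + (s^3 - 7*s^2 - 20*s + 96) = 2*s^3 + 4*s^2 + 12*s + 124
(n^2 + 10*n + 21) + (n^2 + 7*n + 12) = 2*n^2 + 17*n + 33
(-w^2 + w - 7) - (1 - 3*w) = -w^2 + 4*w - 8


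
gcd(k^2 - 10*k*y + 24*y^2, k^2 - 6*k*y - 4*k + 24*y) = -k + 6*y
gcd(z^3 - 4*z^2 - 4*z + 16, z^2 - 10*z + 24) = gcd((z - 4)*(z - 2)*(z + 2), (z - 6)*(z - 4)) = z - 4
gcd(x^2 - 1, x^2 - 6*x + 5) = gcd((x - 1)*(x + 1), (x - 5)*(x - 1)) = x - 1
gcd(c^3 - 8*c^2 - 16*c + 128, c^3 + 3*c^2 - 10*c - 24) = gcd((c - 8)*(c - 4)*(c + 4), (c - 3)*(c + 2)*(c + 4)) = c + 4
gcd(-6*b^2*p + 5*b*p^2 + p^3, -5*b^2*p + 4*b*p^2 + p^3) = -b*p + p^2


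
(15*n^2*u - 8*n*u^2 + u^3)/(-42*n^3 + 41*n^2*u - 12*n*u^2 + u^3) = u*(-5*n + u)/(14*n^2 - 9*n*u + u^2)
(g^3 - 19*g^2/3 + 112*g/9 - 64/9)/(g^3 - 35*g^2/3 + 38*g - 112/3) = (3*g^2 - 11*g + 8)/(3*(g^2 - 9*g + 14))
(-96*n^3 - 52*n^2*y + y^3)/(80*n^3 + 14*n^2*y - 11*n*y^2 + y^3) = (6*n + y)/(-5*n + y)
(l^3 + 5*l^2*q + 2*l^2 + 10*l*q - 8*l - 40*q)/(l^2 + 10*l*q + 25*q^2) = (l^2 + 2*l - 8)/(l + 5*q)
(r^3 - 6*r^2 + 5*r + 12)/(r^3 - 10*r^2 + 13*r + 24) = (r - 4)/(r - 8)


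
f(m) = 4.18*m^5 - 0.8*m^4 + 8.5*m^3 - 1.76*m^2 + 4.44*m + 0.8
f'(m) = 20.9*m^4 - 3.2*m^3 + 25.5*m^2 - 3.52*m + 4.44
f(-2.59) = -693.35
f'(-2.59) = 1180.68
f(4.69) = 9957.79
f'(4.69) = 10330.73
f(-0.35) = -1.37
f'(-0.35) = 9.25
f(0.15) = 1.45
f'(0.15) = 4.49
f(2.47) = 483.63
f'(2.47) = 881.02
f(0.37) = 2.65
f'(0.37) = 6.86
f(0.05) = 1.02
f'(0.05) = 4.33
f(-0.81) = -10.27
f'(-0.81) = 34.72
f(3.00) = 1178.72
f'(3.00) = 1829.88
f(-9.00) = -258451.84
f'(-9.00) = 141559.32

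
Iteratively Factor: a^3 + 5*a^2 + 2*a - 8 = (a + 4)*(a^2 + a - 2) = (a + 2)*(a + 4)*(a - 1)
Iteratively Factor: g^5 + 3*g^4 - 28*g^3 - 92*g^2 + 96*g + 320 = (g + 4)*(g^4 - g^3 - 24*g^2 + 4*g + 80) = (g + 4)^2*(g^3 - 5*g^2 - 4*g + 20) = (g - 2)*(g + 4)^2*(g^2 - 3*g - 10) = (g - 2)*(g + 2)*(g + 4)^2*(g - 5)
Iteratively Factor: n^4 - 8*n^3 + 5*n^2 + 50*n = (n - 5)*(n^3 - 3*n^2 - 10*n) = (n - 5)^2*(n^2 + 2*n) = (n - 5)^2*(n + 2)*(n)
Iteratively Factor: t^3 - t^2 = (t - 1)*(t^2) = t*(t - 1)*(t)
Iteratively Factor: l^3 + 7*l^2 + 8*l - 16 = (l + 4)*(l^2 + 3*l - 4) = (l - 1)*(l + 4)*(l + 4)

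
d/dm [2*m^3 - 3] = 6*m^2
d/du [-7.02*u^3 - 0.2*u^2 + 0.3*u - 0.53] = -21.06*u^2 - 0.4*u + 0.3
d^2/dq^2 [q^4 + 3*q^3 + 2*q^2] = 12*q^2 + 18*q + 4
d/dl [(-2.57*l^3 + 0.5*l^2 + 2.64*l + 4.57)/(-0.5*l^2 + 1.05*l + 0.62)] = (1.285*l^4 - 5.397*l^3 - 2.9352*l^2 + 5.19*l - 3.1617)/(0.25*l^4 - 1.05*l^3 + 0.4825*l^2 + 1.302*l + 0.3844)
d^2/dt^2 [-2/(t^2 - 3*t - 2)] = 4*(-t^2 + 3*t + (2*t - 3)^2 + 2)/(-t^2 + 3*t + 2)^3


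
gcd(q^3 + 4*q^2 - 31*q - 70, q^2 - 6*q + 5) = q - 5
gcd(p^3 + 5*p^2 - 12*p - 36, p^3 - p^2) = 1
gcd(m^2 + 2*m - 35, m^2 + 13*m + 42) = m + 7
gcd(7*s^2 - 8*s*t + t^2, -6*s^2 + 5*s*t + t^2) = s - t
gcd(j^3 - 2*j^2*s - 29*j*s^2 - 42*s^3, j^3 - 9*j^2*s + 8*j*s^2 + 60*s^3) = j + 2*s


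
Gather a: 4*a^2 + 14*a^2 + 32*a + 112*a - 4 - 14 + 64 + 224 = 18*a^2 + 144*a + 270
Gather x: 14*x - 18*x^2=-18*x^2 + 14*x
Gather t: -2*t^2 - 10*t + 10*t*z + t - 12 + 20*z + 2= -2*t^2 + t*(10*z - 9) + 20*z - 10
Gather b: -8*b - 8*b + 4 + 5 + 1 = 10 - 16*b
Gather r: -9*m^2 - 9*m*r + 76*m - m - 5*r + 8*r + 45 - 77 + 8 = -9*m^2 + 75*m + r*(3 - 9*m) - 24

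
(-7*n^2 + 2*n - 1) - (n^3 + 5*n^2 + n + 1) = -n^3 - 12*n^2 + n - 2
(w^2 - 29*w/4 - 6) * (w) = w^3 - 29*w^2/4 - 6*w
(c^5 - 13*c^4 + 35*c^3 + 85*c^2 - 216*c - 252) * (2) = 2*c^5 - 26*c^4 + 70*c^3 + 170*c^2 - 432*c - 504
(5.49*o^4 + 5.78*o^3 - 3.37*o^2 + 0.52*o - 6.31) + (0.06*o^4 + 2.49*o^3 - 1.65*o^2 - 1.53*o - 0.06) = 5.55*o^4 + 8.27*o^3 - 5.02*o^2 - 1.01*o - 6.37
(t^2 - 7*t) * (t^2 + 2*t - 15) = t^4 - 5*t^3 - 29*t^2 + 105*t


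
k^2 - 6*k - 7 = (k - 7)*(k + 1)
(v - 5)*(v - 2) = v^2 - 7*v + 10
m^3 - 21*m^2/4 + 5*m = m*(m - 4)*(m - 5/4)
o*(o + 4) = o^2 + 4*o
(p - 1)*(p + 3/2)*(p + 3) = p^3 + 7*p^2/2 - 9/2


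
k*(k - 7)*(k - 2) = k^3 - 9*k^2 + 14*k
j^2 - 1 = (j - 1)*(j + 1)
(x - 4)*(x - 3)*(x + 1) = x^3 - 6*x^2 + 5*x + 12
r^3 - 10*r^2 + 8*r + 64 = (r - 8)*(r - 4)*(r + 2)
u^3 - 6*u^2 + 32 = (u - 4)^2*(u + 2)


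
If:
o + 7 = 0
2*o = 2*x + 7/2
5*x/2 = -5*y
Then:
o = -7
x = -35/4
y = 35/8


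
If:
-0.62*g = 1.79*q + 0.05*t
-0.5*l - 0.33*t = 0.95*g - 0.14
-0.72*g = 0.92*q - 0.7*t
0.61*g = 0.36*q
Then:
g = 0.00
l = 0.28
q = 0.00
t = 0.00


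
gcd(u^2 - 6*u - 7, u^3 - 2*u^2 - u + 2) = u + 1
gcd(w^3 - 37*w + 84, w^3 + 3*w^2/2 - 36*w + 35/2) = w + 7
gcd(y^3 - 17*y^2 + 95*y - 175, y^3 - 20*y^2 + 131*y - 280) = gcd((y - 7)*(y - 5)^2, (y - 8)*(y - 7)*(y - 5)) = y^2 - 12*y + 35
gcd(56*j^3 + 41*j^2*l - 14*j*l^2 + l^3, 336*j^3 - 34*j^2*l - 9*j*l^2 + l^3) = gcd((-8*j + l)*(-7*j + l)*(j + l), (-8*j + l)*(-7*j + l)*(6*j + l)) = 56*j^2 - 15*j*l + l^2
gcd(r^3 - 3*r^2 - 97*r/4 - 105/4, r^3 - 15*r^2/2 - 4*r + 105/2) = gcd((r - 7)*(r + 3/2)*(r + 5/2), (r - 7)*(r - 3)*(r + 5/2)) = r^2 - 9*r/2 - 35/2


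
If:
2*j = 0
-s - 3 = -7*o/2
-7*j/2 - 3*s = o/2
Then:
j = 0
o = 9/11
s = -3/22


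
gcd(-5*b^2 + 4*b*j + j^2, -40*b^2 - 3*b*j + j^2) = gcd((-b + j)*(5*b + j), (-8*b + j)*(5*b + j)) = 5*b + j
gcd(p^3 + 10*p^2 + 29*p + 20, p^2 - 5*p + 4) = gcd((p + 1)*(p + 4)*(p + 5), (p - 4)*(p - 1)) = 1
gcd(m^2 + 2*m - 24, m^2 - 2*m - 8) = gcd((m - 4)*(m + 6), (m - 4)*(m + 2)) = m - 4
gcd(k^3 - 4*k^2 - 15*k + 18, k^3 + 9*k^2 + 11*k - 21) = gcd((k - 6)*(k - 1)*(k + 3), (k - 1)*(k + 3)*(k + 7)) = k^2 + 2*k - 3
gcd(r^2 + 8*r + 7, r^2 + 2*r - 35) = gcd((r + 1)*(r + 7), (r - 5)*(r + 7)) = r + 7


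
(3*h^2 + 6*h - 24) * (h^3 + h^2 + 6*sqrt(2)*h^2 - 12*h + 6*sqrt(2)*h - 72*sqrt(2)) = 3*h^5 + 9*h^4 + 18*sqrt(2)*h^4 - 54*h^3 + 54*sqrt(2)*h^3 - 324*sqrt(2)*h^2 - 96*h^2 - 576*sqrt(2)*h + 288*h + 1728*sqrt(2)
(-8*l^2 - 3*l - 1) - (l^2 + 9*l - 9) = -9*l^2 - 12*l + 8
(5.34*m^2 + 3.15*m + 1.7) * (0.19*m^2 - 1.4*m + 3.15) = 1.0146*m^4 - 6.8775*m^3 + 12.734*m^2 + 7.5425*m + 5.355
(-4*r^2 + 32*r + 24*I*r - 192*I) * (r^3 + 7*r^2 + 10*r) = -4*r^5 + 4*r^4 + 24*I*r^4 + 184*r^3 - 24*I*r^3 + 320*r^2 - 1104*I*r^2 - 1920*I*r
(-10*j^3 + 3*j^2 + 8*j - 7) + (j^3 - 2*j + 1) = -9*j^3 + 3*j^2 + 6*j - 6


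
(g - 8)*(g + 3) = g^2 - 5*g - 24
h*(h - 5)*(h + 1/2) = h^3 - 9*h^2/2 - 5*h/2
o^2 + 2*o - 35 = (o - 5)*(o + 7)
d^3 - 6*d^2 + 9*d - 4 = (d - 4)*(d - 1)^2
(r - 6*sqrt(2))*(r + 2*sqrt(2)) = r^2 - 4*sqrt(2)*r - 24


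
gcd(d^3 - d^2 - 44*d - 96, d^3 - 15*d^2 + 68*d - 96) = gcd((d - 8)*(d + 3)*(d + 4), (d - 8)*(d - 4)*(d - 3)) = d - 8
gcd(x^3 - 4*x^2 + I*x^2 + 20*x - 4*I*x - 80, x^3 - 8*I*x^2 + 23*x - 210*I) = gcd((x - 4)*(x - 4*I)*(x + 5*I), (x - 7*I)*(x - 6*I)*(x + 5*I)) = x + 5*I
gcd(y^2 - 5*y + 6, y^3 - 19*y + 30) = y^2 - 5*y + 6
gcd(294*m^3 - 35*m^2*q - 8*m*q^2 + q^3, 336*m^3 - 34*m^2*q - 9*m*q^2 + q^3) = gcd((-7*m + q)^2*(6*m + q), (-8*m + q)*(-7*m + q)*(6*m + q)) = -42*m^2 - m*q + q^2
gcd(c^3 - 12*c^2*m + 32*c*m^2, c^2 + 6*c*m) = c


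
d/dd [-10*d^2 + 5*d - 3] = 5 - 20*d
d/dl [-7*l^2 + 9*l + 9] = 9 - 14*l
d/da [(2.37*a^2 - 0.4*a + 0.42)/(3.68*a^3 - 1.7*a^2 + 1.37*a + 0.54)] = (-8.7216*a^4 + 2.944*a^3 - 2.0699*a^2 + 3.9876*a - 0.7914)/(13.5424*a^6 - 12.512*a^5 + 12.9732*a^4 - 0.6836*a^3 + 0.0409000000000002*a^2 + 1.4796*a + 0.2916)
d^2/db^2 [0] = 0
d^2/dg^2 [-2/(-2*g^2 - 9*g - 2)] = 4*(-4*g^2 - 18*g + (4*g + 9)^2 - 4)/(2*g^2 + 9*g + 2)^3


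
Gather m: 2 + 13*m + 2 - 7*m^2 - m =-7*m^2 + 12*m + 4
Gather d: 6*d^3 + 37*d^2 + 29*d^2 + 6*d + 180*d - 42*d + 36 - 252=6*d^3 + 66*d^2 + 144*d - 216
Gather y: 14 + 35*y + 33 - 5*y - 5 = 30*y + 42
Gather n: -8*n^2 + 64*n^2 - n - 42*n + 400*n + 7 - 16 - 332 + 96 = 56*n^2 + 357*n - 245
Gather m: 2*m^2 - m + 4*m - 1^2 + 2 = 2*m^2 + 3*m + 1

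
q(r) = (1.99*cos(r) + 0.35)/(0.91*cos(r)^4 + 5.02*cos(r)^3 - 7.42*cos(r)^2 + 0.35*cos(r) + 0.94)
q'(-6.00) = 18.38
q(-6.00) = -6.51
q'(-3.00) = 0.03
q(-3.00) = 0.15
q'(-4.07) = -0.56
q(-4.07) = 0.29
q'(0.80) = -4.23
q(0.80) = -3.43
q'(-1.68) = 2.02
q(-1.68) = 0.16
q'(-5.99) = 17.71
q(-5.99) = -6.33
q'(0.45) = 8.72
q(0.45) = -4.30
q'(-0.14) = -23.41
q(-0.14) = -9.67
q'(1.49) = -2.60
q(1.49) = 0.55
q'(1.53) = -2.22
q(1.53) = 0.46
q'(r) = (1.99*cos(r) + 0.35)*(3.64*sin(r)*cos(r)^3 + 15.06*sin(r)*cos(r)^2 - 14.84*sin(r)*cos(r) + 0.35*sin(r))/(0.91*cos(r)^4 + 5.02*cos(r)^3 - 7.42*cos(r)^2 + 0.35*cos(r) + 0.94)^2 - 1.99*sin(r)/(0.91*cos(r)^4 + 5.02*cos(r)^3 - 7.42*cos(r)^2 + 0.35*cos(r) + 0.94) = (5.4327*cos(r)^4 + 21.2536*cos(r)^3 - 9.4948*cos(r)^2 - 5.194*cos(r) - 1.7481)*sin(r)/(0.8281*cos(r)^8 + 9.1364*cos(r)^7 + 11.696*cos(r)^6 - 73.8598*cos(r)^5 + 60.2812*cos(r)^4 + 4.2436*cos(r)^3 - 13.8271*cos(r)^2 + 0.658*cos(r) + 0.8836)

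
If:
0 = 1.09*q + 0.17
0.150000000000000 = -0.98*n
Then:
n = -0.15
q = -0.16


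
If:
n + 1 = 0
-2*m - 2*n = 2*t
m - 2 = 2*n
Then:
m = 0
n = -1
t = 1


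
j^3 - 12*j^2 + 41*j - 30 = (j - 6)*(j - 5)*(j - 1)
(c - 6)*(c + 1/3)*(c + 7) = c^3 + 4*c^2/3 - 125*c/3 - 14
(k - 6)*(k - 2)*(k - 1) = k^3 - 9*k^2 + 20*k - 12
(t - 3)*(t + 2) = t^2 - t - 6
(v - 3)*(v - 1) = v^2 - 4*v + 3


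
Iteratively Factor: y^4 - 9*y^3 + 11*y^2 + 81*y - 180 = (y - 4)*(y^3 - 5*y^2 - 9*y + 45) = (y - 4)*(y + 3)*(y^2 - 8*y + 15) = (y - 4)*(y - 3)*(y + 3)*(y - 5)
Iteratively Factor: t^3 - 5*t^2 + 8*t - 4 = (t - 1)*(t^2 - 4*t + 4) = (t - 2)*(t - 1)*(t - 2)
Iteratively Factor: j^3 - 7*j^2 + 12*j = (j)*(j^2 - 7*j + 12) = j*(j - 3)*(j - 4)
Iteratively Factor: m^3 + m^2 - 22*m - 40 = (m - 5)*(m^2 + 6*m + 8) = (m - 5)*(m + 2)*(m + 4)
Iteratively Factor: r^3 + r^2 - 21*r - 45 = (r + 3)*(r^2 - 2*r - 15) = (r - 5)*(r + 3)*(r + 3)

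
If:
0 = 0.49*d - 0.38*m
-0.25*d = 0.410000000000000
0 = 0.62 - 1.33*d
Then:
No Solution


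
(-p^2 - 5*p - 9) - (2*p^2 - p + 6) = -3*p^2 - 4*p - 15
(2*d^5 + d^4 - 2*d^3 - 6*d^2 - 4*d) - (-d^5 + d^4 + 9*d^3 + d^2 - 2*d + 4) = 3*d^5 - 11*d^3 - 7*d^2 - 2*d - 4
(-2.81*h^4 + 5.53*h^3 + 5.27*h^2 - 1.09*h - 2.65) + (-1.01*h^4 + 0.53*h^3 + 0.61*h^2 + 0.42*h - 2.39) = -3.82*h^4 + 6.06*h^3 + 5.88*h^2 - 0.67*h - 5.04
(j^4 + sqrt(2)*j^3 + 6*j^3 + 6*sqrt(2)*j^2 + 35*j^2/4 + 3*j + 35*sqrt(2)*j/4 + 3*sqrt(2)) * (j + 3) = j^5 + sqrt(2)*j^4 + 9*j^4 + 9*sqrt(2)*j^3 + 107*j^3/4 + 117*j^2/4 + 107*sqrt(2)*j^2/4 + 9*j + 117*sqrt(2)*j/4 + 9*sqrt(2)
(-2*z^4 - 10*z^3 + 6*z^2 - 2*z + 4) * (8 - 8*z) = 16*z^5 + 64*z^4 - 128*z^3 + 64*z^2 - 48*z + 32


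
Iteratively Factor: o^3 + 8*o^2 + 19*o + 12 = (o + 1)*(o^2 + 7*o + 12) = (o + 1)*(o + 3)*(o + 4)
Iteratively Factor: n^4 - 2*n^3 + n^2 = (n - 1)*(n^3 - n^2) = n*(n - 1)*(n^2 - n) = n*(n - 1)^2*(n)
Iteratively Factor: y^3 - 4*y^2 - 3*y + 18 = (y - 3)*(y^2 - y - 6) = (y - 3)*(y + 2)*(y - 3)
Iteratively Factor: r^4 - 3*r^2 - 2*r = (r + 1)*(r^3 - r^2 - 2*r) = (r + 1)^2*(r^2 - 2*r) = (r - 2)*(r + 1)^2*(r)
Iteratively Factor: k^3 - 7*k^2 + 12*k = (k - 3)*(k^2 - 4*k) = k*(k - 3)*(k - 4)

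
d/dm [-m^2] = -2*m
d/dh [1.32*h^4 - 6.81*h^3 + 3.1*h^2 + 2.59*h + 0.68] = 5.28*h^3 - 20.43*h^2 + 6.2*h + 2.59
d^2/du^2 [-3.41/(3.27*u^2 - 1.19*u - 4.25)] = (-72.925578*u^2 + 26.538666*u + 3.41*(6.54*u - 1.19)*(13.08*u - 2.38) + 94.78095)/(-3.27*u^2 + 1.19*u + 4.25)^3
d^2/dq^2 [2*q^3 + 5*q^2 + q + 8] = 12*q + 10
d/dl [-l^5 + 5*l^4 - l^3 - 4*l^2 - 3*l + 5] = -5*l^4 + 20*l^3 - 3*l^2 - 8*l - 3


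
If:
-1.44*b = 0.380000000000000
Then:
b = -0.26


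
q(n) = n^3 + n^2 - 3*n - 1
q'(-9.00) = 222.00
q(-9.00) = -622.00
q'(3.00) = 30.00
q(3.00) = 26.00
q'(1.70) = 9.07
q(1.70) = 1.70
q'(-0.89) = -2.40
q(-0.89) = 1.76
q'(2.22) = 16.23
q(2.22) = 8.21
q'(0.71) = -0.07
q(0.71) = -2.27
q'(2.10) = 14.43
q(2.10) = 6.37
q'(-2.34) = 8.75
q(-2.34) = -1.32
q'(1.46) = 6.31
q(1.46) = -0.14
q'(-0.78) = -2.73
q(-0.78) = 1.47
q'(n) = 3*n^2 + 2*n - 3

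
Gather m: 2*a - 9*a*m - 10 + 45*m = 2*a + m*(45 - 9*a) - 10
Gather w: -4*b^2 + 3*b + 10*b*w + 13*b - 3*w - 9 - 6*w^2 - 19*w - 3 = -4*b^2 + 16*b - 6*w^2 + w*(10*b - 22) - 12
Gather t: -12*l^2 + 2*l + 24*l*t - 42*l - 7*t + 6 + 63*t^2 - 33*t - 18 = -12*l^2 - 40*l + 63*t^2 + t*(24*l - 40) - 12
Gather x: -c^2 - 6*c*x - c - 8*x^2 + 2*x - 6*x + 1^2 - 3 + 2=-c^2 - c - 8*x^2 + x*(-6*c - 4)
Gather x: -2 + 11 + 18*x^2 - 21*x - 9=18*x^2 - 21*x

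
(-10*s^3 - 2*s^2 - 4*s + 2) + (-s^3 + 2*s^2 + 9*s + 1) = -11*s^3 + 5*s + 3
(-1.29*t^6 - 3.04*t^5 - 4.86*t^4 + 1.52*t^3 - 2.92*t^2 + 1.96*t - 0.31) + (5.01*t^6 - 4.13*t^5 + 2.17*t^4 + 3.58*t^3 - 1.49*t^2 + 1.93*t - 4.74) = 3.72*t^6 - 7.17*t^5 - 2.69*t^4 + 5.1*t^3 - 4.41*t^2 + 3.89*t - 5.05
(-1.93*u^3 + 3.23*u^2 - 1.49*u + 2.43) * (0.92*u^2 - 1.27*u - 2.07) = -1.7756*u^5 + 5.4227*u^4 - 1.4778*u^3 - 2.5582*u^2 - 0.00180000000000025*u - 5.0301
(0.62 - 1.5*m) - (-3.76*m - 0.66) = 2.26*m + 1.28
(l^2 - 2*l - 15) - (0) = l^2 - 2*l - 15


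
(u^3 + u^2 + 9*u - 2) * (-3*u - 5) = -3*u^4 - 8*u^3 - 32*u^2 - 39*u + 10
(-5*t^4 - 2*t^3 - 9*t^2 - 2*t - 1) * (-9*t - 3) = 45*t^5 + 33*t^4 + 87*t^3 + 45*t^2 + 15*t + 3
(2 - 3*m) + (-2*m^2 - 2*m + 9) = -2*m^2 - 5*m + 11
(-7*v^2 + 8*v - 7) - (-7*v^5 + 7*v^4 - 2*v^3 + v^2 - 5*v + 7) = 7*v^5 - 7*v^4 + 2*v^3 - 8*v^2 + 13*v - 14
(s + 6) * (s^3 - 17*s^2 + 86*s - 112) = s^4 - 11*s^3 - 16*s^2 + 404*s - 672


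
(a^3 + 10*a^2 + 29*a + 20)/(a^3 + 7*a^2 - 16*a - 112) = (a^2 + 6*a + 5)/(a^2 + 3*a - 28)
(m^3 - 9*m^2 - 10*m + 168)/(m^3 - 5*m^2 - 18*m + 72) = (m - 7)/(m - 3)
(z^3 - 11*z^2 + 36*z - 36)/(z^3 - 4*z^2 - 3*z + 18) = (z^2 - 8*z + 12)/(z^2 - z - 6)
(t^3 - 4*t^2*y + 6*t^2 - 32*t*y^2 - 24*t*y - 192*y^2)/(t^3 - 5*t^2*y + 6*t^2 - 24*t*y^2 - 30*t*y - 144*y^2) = (t + 4*y)/(t + 3*y)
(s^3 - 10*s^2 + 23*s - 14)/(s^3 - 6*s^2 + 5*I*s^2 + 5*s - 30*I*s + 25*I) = (s^2 - 9*s + 14)/(s^2 + 5*s*(-1 + I) - 25*I)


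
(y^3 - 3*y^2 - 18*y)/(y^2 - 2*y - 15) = y*(y - 6)/(y - 5)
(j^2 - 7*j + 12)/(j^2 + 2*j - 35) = (j^2 - 7*j + 12)/(j^2 + 2*j - 35)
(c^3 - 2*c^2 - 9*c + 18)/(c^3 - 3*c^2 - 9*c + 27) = (c - 2)/(c - 3)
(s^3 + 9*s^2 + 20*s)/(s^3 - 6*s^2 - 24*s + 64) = s*(s + 5)/(s^2 - 10*s + 16)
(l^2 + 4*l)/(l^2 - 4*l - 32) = l/(l - 8)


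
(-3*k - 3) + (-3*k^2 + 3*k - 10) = -3*k^2 - 13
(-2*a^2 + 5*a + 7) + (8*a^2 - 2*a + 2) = 6*a^2 + 3*a + 9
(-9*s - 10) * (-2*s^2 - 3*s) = 18*s^3 + 47*s^2 + 30*s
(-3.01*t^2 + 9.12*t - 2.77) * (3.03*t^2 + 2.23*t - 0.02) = -9.1203*t^4 + 20.9213*t^3 + 12.0047*t^2 - 6.3595*t + 0.0554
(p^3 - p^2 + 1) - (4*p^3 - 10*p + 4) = -3*p^3 - p^2 + 10*p - 3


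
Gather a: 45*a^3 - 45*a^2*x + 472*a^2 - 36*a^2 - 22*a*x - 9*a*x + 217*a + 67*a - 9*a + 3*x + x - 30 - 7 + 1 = 45*a^3 + a^2*(436 - 45*x) + a*(275 - 31*x) + 4*x - 36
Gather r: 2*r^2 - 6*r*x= 2*r^2 - 6*r*x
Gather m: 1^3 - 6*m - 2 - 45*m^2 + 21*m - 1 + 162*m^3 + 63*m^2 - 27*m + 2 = 162*m^3 + 18*m^2 - 12*m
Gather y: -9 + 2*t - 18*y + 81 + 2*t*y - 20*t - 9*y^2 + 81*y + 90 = -18*t - 9*y^2 + y*(2*t + 63) + 162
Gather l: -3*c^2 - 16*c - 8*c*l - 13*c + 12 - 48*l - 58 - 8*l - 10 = -3*c^2 - 29*c + l*(-8*c - 56) - 56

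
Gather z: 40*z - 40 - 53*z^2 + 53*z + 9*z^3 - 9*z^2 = 9*z^3 - 62*z^2 + 93*z - 40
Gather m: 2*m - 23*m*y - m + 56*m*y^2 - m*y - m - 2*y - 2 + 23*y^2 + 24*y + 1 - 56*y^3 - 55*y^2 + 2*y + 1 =m*(56*y^2 - 24*y) - 56*y^3 - 32*y^2 + 24*y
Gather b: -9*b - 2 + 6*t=-9*b + 6*t - 2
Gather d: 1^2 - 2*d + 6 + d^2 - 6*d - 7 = d^2 - 8*d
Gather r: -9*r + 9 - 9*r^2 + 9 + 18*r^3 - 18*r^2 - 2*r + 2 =18*r^3 - 27*r^2 - 11*r + 20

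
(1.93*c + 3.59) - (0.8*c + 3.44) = 1.13*c + 0.15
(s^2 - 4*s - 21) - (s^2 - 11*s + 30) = 7*s - 51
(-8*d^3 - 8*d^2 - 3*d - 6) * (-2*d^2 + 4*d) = 16*d^5 - 16*d^4 - 26*d^3 - 24*d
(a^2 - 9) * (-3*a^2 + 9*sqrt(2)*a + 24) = -3*a^4 + 9*sqrt(2)*a^3 + 51*a^2 - 81*sqrt(2)*a - 216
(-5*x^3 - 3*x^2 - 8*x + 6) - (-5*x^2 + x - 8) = -5*x^3 + 2*x^2 - 9*x + 14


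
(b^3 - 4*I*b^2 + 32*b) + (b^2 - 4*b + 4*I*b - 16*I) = b^3 + b^2 - 4*I*b^2 + 28*b + 4*I*b - 16*I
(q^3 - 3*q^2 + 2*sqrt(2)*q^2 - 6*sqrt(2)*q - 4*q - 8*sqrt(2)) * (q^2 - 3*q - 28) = q^5 - 6*q^4 + 2*sqrt(2)*q^4 - 23*q^3 - 12*sqrt(2)*q^3 - 46*sqrt(2)*q^2 + 96*q^2 + 112*q + 192*sqrt(2)*q + 224*sqrt(2)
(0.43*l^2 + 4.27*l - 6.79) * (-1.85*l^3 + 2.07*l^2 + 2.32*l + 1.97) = -0.7955*l^5 - 7.0094*l^4 + 22.398*l^3 - 3.3018*l^2 - 7.3409*l - 13.3763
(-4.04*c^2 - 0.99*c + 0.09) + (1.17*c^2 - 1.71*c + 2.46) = -2.87*c^2 - 2.7*c + 2.55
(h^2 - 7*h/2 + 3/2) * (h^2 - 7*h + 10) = h^4 - 21*h^3/2 + 36*h^2 - 91*h/2 + 15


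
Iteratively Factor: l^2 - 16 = (l + 4)*(l - 4)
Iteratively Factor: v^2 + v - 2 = (v - 1)*(v + 2)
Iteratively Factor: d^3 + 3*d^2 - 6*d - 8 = (d + 1)*(d^2 + 2*d - 8) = (d - 2)*(d + 1)*(d + 4)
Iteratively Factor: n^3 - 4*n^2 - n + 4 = (n - 1)*(n^2 - 3*n - 4) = (n - 1)*(n + 1)*(n - 4)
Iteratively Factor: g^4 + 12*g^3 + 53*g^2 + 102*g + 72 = (g + 3)*(g^3 + 9*g^2 + 26*g + 24) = (g + 3)*(g + 4)*(g^2 + 5*g + 6) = (g + 3)^2*(g + 4)*(g + 2)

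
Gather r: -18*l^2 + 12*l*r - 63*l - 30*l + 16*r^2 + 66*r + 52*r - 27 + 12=-18*l^2 - 93*l + 16*r^2 + r*(12*l + 118) - 15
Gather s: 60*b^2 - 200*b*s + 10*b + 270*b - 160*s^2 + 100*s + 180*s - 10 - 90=60*b^2 + 280*b - 160*s^2 + s*(280 - 200*b) - 100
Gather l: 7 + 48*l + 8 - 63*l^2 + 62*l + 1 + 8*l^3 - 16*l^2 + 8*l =8*l^3 - 79*l^2 + 118*l + 16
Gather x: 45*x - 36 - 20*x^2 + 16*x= -20*x^2 + 61*x - 36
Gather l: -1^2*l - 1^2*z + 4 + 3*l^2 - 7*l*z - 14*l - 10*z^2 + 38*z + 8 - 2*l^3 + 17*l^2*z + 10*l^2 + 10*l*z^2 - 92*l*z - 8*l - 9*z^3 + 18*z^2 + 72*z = -2*l^3 + l^2*(17*z + 13) + l*(10*z^2 - 99*z - 23) - 9*z^3 + 8*z^2 + 109*z + 12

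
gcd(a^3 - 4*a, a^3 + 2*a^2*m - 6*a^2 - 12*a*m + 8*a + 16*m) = a - 2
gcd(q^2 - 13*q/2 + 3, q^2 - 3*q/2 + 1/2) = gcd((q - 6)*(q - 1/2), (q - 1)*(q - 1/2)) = q - 1/2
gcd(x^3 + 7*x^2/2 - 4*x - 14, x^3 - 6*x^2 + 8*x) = x - 2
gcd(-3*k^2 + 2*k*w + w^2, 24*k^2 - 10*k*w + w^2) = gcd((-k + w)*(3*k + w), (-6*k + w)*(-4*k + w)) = 1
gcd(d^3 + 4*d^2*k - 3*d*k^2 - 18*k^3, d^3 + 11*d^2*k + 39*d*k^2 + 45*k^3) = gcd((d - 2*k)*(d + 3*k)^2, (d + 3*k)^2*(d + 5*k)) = d^2 + 6*d*k + 9*k^2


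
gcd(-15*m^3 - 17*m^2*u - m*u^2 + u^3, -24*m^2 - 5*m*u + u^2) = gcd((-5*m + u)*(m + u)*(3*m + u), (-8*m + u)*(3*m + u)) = 3*m + u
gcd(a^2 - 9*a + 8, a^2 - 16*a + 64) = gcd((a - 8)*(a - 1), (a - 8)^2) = a - 8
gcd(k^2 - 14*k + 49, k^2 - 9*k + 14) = k - 7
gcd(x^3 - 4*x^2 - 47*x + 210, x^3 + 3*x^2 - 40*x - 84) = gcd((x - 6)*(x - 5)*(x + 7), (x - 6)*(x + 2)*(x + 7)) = x^2 + x - 42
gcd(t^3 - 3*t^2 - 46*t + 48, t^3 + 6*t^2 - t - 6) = t^2 + 5*t - 6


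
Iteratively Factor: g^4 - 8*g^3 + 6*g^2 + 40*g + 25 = (g + 1)*(g^3 - 9*g^2 + 15*g + 25) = (g + 1)^2*(g^2 - 10*g + 25) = (g - 5)*(g + 1)^2*(g - 5)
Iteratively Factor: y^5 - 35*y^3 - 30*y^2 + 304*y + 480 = (y + 2)*(y^4 - 2*y^3 - 31*y^2 + 32*y + 240) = (y - 5)*(y + 2)*(y^3 + 3*y^2 - 16*y - 48) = (y - 5)*(y + 2)*(y + 4)*(y^2 - y - 12) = (y - 5)*(y + 2)*(y + 3)*(y + 4)*(y - 4)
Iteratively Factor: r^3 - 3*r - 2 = (r + 1)*(r^2 - r - 2) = (r - 2)*(r + 1)*(r + 1)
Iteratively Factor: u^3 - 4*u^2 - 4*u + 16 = (u + 2)*(u^2 - 6*u + 8) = (u - 4)*(u + 2)*(u - 2)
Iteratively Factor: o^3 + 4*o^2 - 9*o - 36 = (o + 4)*(o^2 - 9) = (o - 3)*(o + 4)*(o + 3)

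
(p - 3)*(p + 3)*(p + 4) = p^3 + 4*p^2 - 9*p - 36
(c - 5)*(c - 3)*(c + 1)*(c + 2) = c^4 - 5*c^3 - 7*c^2 + 29*c + 30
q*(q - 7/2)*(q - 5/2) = q^3 - 6*q^2 + 35*q/4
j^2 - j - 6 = (j - 3)*(j + 2)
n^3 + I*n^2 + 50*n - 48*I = (n - 6*I)*(n - I)*(n + 8*I)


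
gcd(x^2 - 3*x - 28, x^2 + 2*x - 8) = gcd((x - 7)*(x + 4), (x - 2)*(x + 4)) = x + 4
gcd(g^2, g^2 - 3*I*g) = g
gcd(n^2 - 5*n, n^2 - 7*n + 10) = n - 5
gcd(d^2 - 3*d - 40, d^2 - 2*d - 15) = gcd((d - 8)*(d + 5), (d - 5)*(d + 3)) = 1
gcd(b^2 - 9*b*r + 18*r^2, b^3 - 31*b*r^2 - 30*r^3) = -b + 6*r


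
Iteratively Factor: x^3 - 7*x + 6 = (x + 3)*(x^2 - 3*x + 2) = (x - 2)*(x + 3)*(x - 1)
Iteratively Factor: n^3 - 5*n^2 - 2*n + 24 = (n - 3)*(n^2 - 2*n - 8) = (n - 4)*(n - 3)*(n + 2)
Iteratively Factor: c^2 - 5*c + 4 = (c - 4)*(c - 1)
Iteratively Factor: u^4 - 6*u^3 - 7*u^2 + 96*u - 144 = (u + 4)*(u^3 - 10*u^2 + 33*u - 36) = (u - 3)*(u + 4)*(u^2 - 7*u + 12) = (u - 3)^2*(u + 4)*(u - 4)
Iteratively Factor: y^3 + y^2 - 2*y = (y - 1)*(y^2 + 2*y) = (y - 1)*(y + 2)*(y)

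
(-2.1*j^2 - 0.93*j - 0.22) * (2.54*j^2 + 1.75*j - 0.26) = -5.334*j^4 - 6.0372*j^3 - 1.6403*j^2 - 0.1432*j + 0.0572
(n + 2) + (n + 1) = 2*n + 3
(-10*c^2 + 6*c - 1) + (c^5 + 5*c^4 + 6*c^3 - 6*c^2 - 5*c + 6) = c^5 + 5*c^4 + 6*c^3 - 16*c^2 + c + 5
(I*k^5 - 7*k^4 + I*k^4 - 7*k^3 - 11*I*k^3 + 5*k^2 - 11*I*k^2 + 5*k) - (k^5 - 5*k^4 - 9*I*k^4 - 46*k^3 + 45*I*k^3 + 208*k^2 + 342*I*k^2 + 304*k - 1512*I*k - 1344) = -k^5 + I*k^5 - 2*k^4 + 10*I*k^4 + 39*k^3 - 56*I*k^3 - 203*k^2 - 353*I*k^2 - 299*k + 1512*I*k + 1344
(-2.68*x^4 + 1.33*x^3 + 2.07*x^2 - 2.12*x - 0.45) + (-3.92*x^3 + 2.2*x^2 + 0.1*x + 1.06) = -2.68*x^4 - 2.59*x^3 + 4.27*x^2 - 2.02*x + 0.61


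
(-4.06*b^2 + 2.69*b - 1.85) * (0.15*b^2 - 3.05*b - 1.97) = -0.609*b^4 + 12.7865*b^3 - 0.4838*b^2 + 0.3432*b + 3.6445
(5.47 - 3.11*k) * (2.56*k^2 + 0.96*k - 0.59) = -7.9616*k^3 + 11.0176*k^2 + 7.0861*k - 3.2273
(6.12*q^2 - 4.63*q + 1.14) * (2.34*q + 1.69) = 14.3208*q^3 - 0.491399999999999*q^2 - 5.1571*q + 1.9266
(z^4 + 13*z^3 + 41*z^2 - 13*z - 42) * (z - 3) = z^5 + 10*z^4 + 2*z^3 - 136*z^2 - 3*z + 126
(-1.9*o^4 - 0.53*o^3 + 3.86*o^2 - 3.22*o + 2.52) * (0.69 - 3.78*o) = 7.182*o^5 + 0.6924*o^4 - 14.9565*o^3 + 14.835*o^2 - 11.7474*o + 1.7388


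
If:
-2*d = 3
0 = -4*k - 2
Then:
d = -3/2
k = -1/2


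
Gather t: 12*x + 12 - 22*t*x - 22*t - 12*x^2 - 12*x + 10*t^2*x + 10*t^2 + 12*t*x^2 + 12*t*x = t^2*(10*x + 10) + t*(12*x^2 - 10*x - 22) - 12*x^2 + 12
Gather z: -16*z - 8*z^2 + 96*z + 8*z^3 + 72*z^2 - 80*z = 8*z^3 + 64*z^2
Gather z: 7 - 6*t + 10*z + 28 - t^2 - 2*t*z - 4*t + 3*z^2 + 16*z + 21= -t^2 - 10*t + 3*z^2 + z*(26 - 2*t) + 56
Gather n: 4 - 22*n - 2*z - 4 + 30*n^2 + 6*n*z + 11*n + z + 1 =30*n^2 + n*(6*z - 11) - z + 1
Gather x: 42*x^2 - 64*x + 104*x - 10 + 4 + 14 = 42*x^2 + 40*x + 8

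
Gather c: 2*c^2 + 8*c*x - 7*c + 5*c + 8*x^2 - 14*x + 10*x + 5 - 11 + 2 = 2*c^2 + c*(8*x - 2) + 8*x^2 - 4*x - 4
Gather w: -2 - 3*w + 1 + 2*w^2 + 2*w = 2*w^2 - w - 1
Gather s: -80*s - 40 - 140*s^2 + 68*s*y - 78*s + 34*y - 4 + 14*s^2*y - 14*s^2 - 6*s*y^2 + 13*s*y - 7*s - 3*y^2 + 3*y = s^2*(14*y - 154) + s*(-6*y^2 + 81*y - 165) - 3*y^2 + 37*y - 44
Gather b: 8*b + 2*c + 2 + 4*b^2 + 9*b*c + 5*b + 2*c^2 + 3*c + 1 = 4*b^2 + b*(9*c + 13) + 2*c^2 + 5*c + 3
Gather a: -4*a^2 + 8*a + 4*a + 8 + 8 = -4*a^2 + 12*a + 16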